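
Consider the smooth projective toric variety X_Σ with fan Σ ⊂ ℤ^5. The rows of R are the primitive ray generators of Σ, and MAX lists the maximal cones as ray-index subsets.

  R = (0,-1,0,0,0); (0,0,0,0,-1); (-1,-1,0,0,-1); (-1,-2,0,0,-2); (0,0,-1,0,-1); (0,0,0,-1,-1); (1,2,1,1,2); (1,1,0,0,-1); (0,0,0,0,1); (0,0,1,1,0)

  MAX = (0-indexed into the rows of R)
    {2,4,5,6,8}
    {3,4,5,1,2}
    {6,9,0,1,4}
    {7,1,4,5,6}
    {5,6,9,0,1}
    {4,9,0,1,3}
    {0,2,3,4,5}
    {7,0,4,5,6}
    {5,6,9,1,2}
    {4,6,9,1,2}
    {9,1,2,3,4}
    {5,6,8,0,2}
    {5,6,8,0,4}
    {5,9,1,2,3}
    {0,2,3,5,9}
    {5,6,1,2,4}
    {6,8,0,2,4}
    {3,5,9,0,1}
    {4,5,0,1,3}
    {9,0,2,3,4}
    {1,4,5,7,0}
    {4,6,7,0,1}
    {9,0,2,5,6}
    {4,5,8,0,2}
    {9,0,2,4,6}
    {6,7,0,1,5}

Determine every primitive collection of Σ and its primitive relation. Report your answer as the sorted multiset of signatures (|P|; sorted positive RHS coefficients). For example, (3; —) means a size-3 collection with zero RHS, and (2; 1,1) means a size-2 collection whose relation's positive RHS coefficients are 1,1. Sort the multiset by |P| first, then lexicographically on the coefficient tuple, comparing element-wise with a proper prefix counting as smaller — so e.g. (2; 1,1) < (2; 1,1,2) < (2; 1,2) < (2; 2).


|primitive collections| = 12. Relations:

  P={1,8}:  v_{1} + v_{8} = 0  →  sig = (2; —)
  P={3,6}:  v_{3} + v_{6} = v_{9}  →  sig = (2; 1)
  P={3,8}:  v_{3} + v_{8} = v_{0} + v_{2}  →  sig = (2; 1,1)
  P={8,9}:  v_{8} + v_{9} = v_{0} + v_{2} + v_{6}  →  sig = (2; 1,1,1)
  P={7,8}:  v_{7} + v_{8} = v_{0} + v_{4} + v_{5} + v_{6}  →  sig = (2; 1,1,1,1)
  P={7,9}:  v_{7} + v_{9} = v_{0} + 3·v_{1} + v_{6}  →  sig = (2; 1,1,3)
  P={3,7}:  v_{3} + v_{7} = v_{0} + 3·v_{1}  →  sig = (2; 1,3)
  P={2,7}:  v_{2} + v_{7} = 2·v_{1}  →  sig = (2; 2)
  P={0,1,2}:  v_{0} + v_{1} + v_{2} = v_{3}  →  sig = (3; 1)
  P={4,5,9}:  v_{4} + v_{5} + v_{9} = 2·v_{1}  →  sig = (3; 2)
  P={0,1,4,5,6}:  v_{0} + v_{1} + v_{4} + v_{5} + v_{6} = v_{7}  →  sig = (5; 1)
  P={0,2,4,5,6}:  v_{0} + v_{2} + v_{4} + v_{5} + v_{6} = v_{1}  →  sig = (5; 1)

Hence PRS(X_Σ) =
    |P|=2: 8 collections, coeffs (), (1), (1,1), (1,1,1), (1,1,1,1), (1,1,3), (1,3), (2)
    |P|=3: 2 collections, coeffs (1), (2)
    |P|=5: 2 collections, coeffs (1), (1)


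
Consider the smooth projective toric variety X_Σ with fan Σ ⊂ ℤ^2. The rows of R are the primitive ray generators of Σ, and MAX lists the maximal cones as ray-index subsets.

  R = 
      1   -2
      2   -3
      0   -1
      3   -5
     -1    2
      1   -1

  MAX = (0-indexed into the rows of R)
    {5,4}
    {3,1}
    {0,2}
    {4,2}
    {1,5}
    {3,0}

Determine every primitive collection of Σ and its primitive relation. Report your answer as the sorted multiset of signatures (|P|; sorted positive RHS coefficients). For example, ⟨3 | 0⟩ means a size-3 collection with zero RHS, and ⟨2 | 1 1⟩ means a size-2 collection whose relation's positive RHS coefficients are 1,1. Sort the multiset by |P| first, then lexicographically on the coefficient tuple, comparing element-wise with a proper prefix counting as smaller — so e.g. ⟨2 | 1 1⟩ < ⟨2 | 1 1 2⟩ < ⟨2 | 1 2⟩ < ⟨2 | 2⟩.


Δ(Σ) — 6 vertices, 9 min non-faces:

  P = {0,4}:  v_{0} + v_{4} = 0 — sig = ⟨2 | 0⟩
  P = {0,1}:  v_{0} + v_{1} = v_{3} — sig = ⟨2 | 1⟩
  P = {0,5}:  v_{0} + v_{5} = v_{1} — sig = ⟨2 | 1⟩
  P = {1,4}:  v_{1} + v_{4} = v_{5} — sig = ⟨2 | 1⟩
  P = {2,5}:  v_{2} + v_{5} = v_{0} — sig = ⟨2 | 1⟩
  P = {3,4}:  v_{3} + v_{4} = v_{1} — sig = ⟨2 | 1⟩
  P = {1,2}:  v_{1} + v_{2} = 2·v_{0} — sig = ⟨2 | 2⟩
  P = {3,5}:  v_{3} + v_{5} = 2·v_{1} — sig = ⟨2 | 2⟩
  P = {2,3}:  v_{2} + v_{3} = 3·v_{0} — sig = ⟨2 | 3⟩

so the primitive-relation signature multiset is
[⟨2 | 0⟩, ⟨2 | 1⟩, ⟨2 | 1⟩, ⟨2 | 1⟩, ⟨2 | 1⟩, ⟨2 | 1⟩, ⟨2 | 2⟩, ⟨2 | 2⟩, ⟨2 | 3⟩]


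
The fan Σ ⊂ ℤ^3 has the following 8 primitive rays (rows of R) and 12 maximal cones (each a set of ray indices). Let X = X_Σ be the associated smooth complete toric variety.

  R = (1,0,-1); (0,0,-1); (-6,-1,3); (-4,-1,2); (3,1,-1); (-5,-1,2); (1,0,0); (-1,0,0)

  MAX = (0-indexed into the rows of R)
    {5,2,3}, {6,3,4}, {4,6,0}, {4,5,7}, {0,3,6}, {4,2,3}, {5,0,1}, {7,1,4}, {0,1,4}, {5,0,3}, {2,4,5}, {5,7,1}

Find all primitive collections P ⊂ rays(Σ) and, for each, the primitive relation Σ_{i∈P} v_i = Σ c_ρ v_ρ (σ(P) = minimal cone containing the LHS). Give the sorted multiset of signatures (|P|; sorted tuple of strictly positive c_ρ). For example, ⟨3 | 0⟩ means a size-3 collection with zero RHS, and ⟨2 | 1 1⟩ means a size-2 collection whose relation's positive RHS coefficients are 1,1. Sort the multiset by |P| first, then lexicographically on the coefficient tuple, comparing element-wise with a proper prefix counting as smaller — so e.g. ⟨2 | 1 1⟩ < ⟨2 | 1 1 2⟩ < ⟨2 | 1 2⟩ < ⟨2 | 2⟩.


The 14 primitive collections of Σ (r=8, n=3):

  P = {6,7}:  v_{6} + v_{7} = 0  →  sig = ⟨2 | 0⟩
  P = {0,2}:  v_{0} + v_{2} = v_{5}  →  sig = ⟨2 | 1⟩
  P = {0,7}:  v_{0} + v_{7} = v_{1}  →  sig = ⟨2 | 1⟩
  P = {1,6}:  v_{1} + v_{6} = v_{0}  →  sig = ⟨2 | 1⟩
  P = {3,7}:  v_{3} + v_{7} = v_{5}  →  sig = ⟨2 | 1⟩
  P = {5,6}:  v_{5} + v_{6} = v_{3}  →  sig = ⟨2 | 1⟩
  P = {1,2}:  v_{1} + v_{2} = v_{5} + v_{7}  →  sig = ⟨2 | 1 1⟩
  P = {1,3}:  v_{1} + v_{3} = v_{0} + v_{5}  →  sig = ⟨2 | 1 1⟩
  P = {2,6}:  v_{2} + v_{6} = 2·v_{3} + v_{4}  →  sig = ⟨2 | 1 2⟩
  P = {2,7}:  v_{2} + v_{7} = v_{4} + 2·v_{5}  →  sig = ⟨2 | 1 2⟩
  P = {0,3,4}:  v_{0} + v_{3} + v_{4} = 0  →  sig = ⟨3 | 0⟩
  P = {0,4,5}:  v_{0} + v_{4} + v_{5} = v_{7}  →  sig = ⟨3 | 1⟩
  P = {3,4,5}:  v_{3} + v_{4} + v_{5} = v_{2}  →  sig = ⟨3 | 1⟩
  P = {1,4,5}:  v_{1} + v_{4} + v_{5} = 2·v_{7}  →  sig = ⟨3 | 2⟩

so the primitive-relation signature multiset is
    ⟨2 | 0⟩
    ⟨2 | 1⟩
    ⟨2 | 1⟩
    ⟨2 | 1⟩
    ⟨2 | 1⟩
    ⟨2 | 1⟩
    ⟨2 | 1 1⟩
    ⟨2 | 1 1⟩
    ⟨2 | 1 2⟩
    ⟨2 | 1 2⟩
    ⟨3 | 0⟩
    ⟨3 | 1⟩
    ⟨3 | 1⟩
    ⟨3 | 2⟩


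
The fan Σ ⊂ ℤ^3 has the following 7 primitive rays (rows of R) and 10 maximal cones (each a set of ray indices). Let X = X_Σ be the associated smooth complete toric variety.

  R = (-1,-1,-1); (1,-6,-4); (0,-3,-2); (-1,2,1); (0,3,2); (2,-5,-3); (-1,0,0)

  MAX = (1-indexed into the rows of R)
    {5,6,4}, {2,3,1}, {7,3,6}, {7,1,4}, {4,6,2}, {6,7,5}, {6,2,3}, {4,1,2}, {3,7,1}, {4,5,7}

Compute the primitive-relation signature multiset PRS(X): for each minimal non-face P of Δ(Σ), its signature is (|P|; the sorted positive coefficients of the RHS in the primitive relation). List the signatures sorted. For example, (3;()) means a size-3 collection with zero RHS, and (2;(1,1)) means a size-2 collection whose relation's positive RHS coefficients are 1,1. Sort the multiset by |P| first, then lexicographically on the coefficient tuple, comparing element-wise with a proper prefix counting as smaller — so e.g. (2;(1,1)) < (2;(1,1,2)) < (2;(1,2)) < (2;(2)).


7 minimal non-faces of Δ(Σ) (on 7 rays):

  {3,5}:  v_{3} + v_{5} = 0  ⟹  sig = (2;())
  {1,5}:  v_{1} + v_{5} = v_{4}  ⟹  sig = (2;(1))
  {1,6}:  v_{1} + v_{6} = v_{2}  ⟹  sig = (2;(1))
  {3,4}:  v_{3} + v_{4} = v_{1}  ⟹  sig = (2;(1))
  {2,5}:  v_{2} + v_{5} = v_{4} + v_{6}  ⟹  sig = (2;(1,1))
  {2,7}:  v_{2} + v_{7} = 2·v_{3}  ⟹  sig = (2;(2))
  {4,6,7}:  v_{4} + v_{6} + v_{7} = v_{3}  ⟹  sig = (3;(1))

Hence PRS(X_Σ) =
    |P|=2: 6 collections, coeffs (), (1), (1), (1), (1,1), (2)
    |P|=3: 1 collection, coeffs (1)


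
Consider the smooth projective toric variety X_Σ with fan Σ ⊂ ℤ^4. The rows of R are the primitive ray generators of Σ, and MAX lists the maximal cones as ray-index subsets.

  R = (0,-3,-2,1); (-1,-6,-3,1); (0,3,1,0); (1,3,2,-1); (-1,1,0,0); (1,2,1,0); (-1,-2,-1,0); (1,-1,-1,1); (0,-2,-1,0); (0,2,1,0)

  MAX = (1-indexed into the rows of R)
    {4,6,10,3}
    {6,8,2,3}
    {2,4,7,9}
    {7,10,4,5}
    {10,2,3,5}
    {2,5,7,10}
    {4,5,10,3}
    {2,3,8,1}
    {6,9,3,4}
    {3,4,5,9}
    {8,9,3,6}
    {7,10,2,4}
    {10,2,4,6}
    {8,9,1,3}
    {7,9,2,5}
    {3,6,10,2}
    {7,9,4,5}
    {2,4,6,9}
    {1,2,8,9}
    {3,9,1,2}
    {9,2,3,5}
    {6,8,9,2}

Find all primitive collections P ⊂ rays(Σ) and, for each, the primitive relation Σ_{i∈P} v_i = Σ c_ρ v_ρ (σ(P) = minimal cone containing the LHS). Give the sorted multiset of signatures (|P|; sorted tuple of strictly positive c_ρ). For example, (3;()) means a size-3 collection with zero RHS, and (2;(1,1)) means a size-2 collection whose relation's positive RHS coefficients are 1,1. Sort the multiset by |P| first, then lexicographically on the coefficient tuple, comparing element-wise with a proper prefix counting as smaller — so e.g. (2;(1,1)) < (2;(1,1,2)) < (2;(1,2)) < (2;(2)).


Minimal non-faces — 17 found among 10 rays, 22 max cones:

  • {6,7}:  v_{6} + v_{7} = 0 — sig = (2;())
  • {9,10}:  v_{9} + v_{10} = 0 — sig = (2;())
  • {1,6}:  v_{1} + v_{6} = v_{8} — sig = (2;(1))
  • {3,7}:  v_{3} + v_{7} = v_{5} — sig = (2;(1))
  • {5,6}:  v_{5} + v_{6} = v_{3} — sig = (2;(1))
  • {7,8}:  v_{7} + v_{8} = v_{1} — sig = (2;(1))
  • {1,4}:  v_{1} + v_{4} = v_{6} + v_{9} — sig = (2;(1,1))
  • {5,8}:  v_{5} + v_{8} = v_{1} + v_{3} — sig = (2;(1,1))
  • {1,7}:  v_{1} + v_{7} = v_{2} + v_{3} + v_{9} — sig = (2;(1,1,1))
  • {1,10}:  v_{1} + v_{10} = v_{2} + v_{3} + v_{6} — sig = (2;(1,1,1))
  • {1,5}:  v_{1} + v_{5} = v_{2} + 2·v_{3} + v_{9} — sig = (2;(1,1,2))
  • {8,10}:  v_{8} + v_{10} = v_{2} + v_{3} + 2·v_{6} — sig = (2;(1,1,2))
  • {4,8}:  v_{4} + v_{8} = 2·v_{6} + v_{9} — sig = (2;(1,2))
  • {2,3,4}:  v_{2} + v_{3} + v_{4} = 0 — sig = (3;())
  • {2,4,5}:  v_{2} + v_{4} + v_{5} = v_{7} — sig = (3;(1))
  • {2,3,6,9}:  v_{2} + v_{3} + v_{6} + v_{9} = v_{1} — sig = (4;(1))
  • {2,3,8,9}:  v_{2} + v_{3} + v_{8} + v_{9} = 2·v_{1} — sig = (4;(2))

Hence PRS(X_Σ) =
{ (2;()) ×2,  (2;(1)) ×4,  (2;(1,1)) ×2,  (2;(1,1,1)) ×2,  (2;(1,1,2)) ×2,  (2;(1,2)),  (3;()),  (3;(1)),  (4;(1)),  (4;(2)) }


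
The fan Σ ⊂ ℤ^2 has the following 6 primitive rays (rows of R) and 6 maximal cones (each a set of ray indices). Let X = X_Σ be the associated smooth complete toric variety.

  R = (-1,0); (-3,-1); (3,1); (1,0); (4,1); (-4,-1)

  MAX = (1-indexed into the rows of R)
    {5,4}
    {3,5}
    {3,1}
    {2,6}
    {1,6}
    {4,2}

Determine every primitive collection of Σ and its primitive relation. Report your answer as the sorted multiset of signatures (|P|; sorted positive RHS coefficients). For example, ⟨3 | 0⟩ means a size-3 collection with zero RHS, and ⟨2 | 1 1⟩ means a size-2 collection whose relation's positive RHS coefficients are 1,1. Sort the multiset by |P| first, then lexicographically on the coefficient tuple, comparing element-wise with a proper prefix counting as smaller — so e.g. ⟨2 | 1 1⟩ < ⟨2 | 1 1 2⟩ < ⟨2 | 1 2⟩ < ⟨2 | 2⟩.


Minimal non-faces — 9 found among 6 rays, 6 max cones:

  {1,4}:  v_{1} + v_{4} = 0  ⟹  sig = ⟨2 | 0⟩
  {2,3}:  v_{2} + v_{3} = 0  ⟹  sig = ⟨2 | 0⟩
  {5,6}:  v_{5} + v_{6} = 0  ⟹  sig = ⟨2 | 0⟩
  {1,2}:  v_{1} + v_{2} = v_{6}  ⟹  sig = ⟨2 | 1⟩
  {1,5}:  v_{1} + v_{5} = v_{3}  ⟹  sig = ⟨2 | 1⟩
  {2,5}:  v_{2} + v_{5} = v_{4}  ⟹  sig = ⟨2 | 1⟩
  {3,4}:  v_{3} + v_{4} = v_{5}  ⟹  sig = ⟨2 | 1⟩
  {3,6}:  v_{3} + v_{6} = v_{1}  ⟹  sig = ⟨2 | 1⟩
  {4,6}:  v_{4} + v_{6} = v_{2}  ⟹  sig = ⟨2 | 1⟩

Signatures (|P|; sorted positive RHS coefficients), sorted:
{ ⟨2 | 0⟩ ×3,  ⟨2 | 1⟩ ×6 }


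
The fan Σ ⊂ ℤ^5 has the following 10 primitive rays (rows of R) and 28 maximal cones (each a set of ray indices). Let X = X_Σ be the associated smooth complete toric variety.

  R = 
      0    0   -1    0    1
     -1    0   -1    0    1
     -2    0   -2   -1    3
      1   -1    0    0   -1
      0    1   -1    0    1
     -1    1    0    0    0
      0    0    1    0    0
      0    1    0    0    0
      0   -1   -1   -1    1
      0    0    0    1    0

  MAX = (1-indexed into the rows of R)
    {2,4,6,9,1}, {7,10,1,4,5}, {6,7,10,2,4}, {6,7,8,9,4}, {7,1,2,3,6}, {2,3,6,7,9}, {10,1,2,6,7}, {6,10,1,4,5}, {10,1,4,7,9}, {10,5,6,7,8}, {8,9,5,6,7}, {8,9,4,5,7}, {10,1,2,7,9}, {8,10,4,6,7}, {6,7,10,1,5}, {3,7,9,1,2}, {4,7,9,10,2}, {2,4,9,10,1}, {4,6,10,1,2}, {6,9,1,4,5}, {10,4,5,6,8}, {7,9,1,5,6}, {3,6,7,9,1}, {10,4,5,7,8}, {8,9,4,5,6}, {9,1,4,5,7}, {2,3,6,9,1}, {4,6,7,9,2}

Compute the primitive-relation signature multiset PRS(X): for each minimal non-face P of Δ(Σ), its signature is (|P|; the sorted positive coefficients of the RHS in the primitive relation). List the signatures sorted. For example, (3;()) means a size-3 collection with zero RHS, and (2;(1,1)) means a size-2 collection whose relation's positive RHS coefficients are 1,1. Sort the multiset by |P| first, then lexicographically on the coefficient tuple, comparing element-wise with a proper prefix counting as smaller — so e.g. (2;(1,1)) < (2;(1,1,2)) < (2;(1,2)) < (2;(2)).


Σ has 14 primitive collections:

  • {1,8}:  v_{1} + v_{8} = v_{5} ; sig = (2;(1))
  • {2,8}:  v_{2} + v_{8} = v_{1} + v_{6} ; sig = (2;(1,1))
  • {3,4}:  v_{3} + v_{4} = v_{2} + v_{9} ; sig = (2;(1,1))
  • {3,10}:  v_{3} + v_{10} = v_{1} + 2·v_{2} + v_{7} ; sig = (2;(1,1,2))
  • {3,8}:  v_{3} + v_{8} = 2·v_{1} + 2·v_{6} + v_{7} + v_{9} ; sig = (2;(1,1,2,2))
  • {3,5}:  v_{3} + v_{5} = 3·v_{1} + 2·v_{6} + v_{7} + v_{9} ; sig = (2;(1,1,2,3))
  • {2,5}:  v_{2} + v_{5} = 2·v_{1} + v_{6} ; sig = (2;(1,2))
  • {6,9,10}:  v_{6} + v_{9} + v_{10} = v_{2} ; sig = (3;(1))
  • {8,9,10}:  v_{8} + v_{9} + v_{10} = v_{1} ; sig = (3;(1))
  • {5,9,10}:  v_{5} + v_{9} + v_{10} = 2·v_{1} ; sig = (3;(2))
  • {1,4,6,7}:  v_{1} + v_{4} + v_{6} + v_{7} = 0 ; sig = (4;())
  • {4,5,6,7}:  v_{4} + v_{5} + v_{6} + v_{7} = v_{8} ; sig = (4;(1))
  • {1,2,4,7}:  v_{1} + v_{2} + v_{4} + v_{7} = v_{9} + v_{10} ; sig = (4;(1,1))
  • {1,2,6,7,9}:  v_{1} + v_{2} + v_{6} + v_{7} + v_{9} = v_{3} ; sig = (5;(1))

Signatures (|P|; sorted positive RHS coefficients), sorted:
[(2;(1)), (2;(1,1)), (2;(1,1)), (2;(1,1,2)), (2;(1,1,2,2)), (2;(1,1,2,3)), (2;(1,2)), (3;(1)), (3;(1)), (3;(2)), (4;()), (4;(1)), (4;(1,1)), (5;(1))]


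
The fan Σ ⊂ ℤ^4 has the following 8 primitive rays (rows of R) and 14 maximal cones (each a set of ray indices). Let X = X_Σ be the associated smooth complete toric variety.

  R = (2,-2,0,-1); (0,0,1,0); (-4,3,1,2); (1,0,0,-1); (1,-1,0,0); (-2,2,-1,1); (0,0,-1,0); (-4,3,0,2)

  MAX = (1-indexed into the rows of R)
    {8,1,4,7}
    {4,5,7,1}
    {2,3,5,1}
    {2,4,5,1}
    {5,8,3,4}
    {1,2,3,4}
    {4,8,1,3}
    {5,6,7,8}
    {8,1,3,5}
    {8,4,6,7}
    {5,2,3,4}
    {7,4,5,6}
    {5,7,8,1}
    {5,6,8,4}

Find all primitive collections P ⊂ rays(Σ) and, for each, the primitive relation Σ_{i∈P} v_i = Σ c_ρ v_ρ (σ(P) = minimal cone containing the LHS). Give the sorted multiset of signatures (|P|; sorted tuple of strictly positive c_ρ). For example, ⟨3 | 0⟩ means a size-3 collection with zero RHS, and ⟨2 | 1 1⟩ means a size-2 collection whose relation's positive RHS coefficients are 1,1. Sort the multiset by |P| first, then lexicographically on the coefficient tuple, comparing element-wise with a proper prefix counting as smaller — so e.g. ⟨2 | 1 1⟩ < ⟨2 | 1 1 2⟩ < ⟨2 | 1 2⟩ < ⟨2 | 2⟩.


The 9 primitive collections of Σ (r=8, n=4):

  {2,7}:  v_{2} + v_{7} = 0 ; sig = ⟨2 | 0⟩
  {1,6}:  v_{1} + v_{6} = v_{7} ; sig = ⟨2 | 1⟩
  {2,8}:  v_{2} + v_{8} = v_{3} ; sig = ⟨2 | 1⟩
  {3,7}:  v_{3} + v_{7} = v_{8} ; sig = ⟨2 | 1⟩
  {2,6}:  v_{2} + v_{6} = v_{4} + v_{5} + v_{8} ; sig = ⟨2 | 1 1 1⟩
  {3,6}:  v_{3} + v_{6} = v_{4} + v_{5} + 2·v_{8} ; sig = ⟨2 | 1 1 2⟩
  {1,4,5,8}:  v_{1} + v_{4} + v_{5} + v_{8} = 0 ; sig = ⟨4 | 0⟩
  {1,3,4,5}:  v_{1} + v_{3} + v_{4} + v_{5} = v_{2} ; sig = ⟨4 | 1⟩
  {4,5,7,8}:  v_{4} + v_{5} + v_{7} + v_{8} = v_{6} ; sig = ⟨4 | 1⟩

Signatures (|P|; sorted positive RHS coefficients), sorted:
{ ⟨2 | 0⟩,  ⟨2 | 1⟩ ×3,  ⟨2 | 1 1 1⟩,  ⟨2 | 1 1 2⟩,  ⟨4 | 0⟩,  ⟨4 | 1⟩ ×2 }


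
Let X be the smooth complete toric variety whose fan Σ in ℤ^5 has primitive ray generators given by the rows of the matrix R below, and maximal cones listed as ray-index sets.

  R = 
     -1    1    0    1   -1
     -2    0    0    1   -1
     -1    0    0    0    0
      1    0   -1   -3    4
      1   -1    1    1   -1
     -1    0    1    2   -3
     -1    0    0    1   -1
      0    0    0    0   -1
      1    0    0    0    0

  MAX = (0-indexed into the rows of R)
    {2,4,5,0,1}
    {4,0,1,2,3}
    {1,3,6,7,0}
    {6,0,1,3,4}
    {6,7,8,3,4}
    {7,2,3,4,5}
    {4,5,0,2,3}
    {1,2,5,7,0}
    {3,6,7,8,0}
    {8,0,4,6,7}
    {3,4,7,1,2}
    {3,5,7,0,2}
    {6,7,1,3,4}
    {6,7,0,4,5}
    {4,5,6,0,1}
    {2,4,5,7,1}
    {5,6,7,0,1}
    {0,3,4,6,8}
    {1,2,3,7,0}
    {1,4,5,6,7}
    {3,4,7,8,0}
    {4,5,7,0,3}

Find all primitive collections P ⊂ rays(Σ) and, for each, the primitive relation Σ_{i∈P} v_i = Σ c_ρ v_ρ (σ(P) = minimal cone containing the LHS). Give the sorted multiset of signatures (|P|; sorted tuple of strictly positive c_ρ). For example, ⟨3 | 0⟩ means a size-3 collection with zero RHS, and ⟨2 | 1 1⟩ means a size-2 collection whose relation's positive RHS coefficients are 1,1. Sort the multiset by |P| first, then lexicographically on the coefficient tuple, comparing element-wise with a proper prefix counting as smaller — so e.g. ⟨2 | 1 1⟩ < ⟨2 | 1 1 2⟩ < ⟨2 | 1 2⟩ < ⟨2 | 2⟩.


Minimal non-faces — 9 found among 9 rays, 22 max cones:

  {2,8}:  v_{2} + v_{8} = 0  so sig = ⟨2 | 0⟩
  {1,8}:  v_{1} + v_{8} = v_{6}  so sig = ⟨2 | 1⟩
  {2,6}:  v_{2} + v_{6} = v_{1}  so sig = ⟨2 | 1⟩
  {5,8}:  v_{5} + v_{8} = v_{0} + v_{4} + v_{7}  so sig = ⟨2 | 1 1 1⟩
  {3,5,6}:  v_{3} + v_{5} + v_{6} = v_{2}  so sig = ⟨3 | 1⟩
  {1,3,5}:  v_{1} + v_{3} + v_{5} = 2·v_{2}  so sig = ⟨3 | 2⟩
  {0,2,4,7}:  v_{0} + v_{2} + v_{4} + v_{7} = v_{5}  so sig = ⟨4 | 1⟩
  {0,1,4,7}:  v_{0} + v_{1} + v_{4} + v_{7} = v_{5} + v_{6}  so sig = ⟨4 | 1 1⟩
  {0,3,4,6,7}:  v_{0} + v_{3} + v_{4} + v_{6} + v_{7} = 0  so sig = ⟨5 | 0⟩

Sorted signature multiset PRS(X):
    |P|=2: 4 collections, coeffs (), (1), (1), (1,1,1)
    |P|=3: 2 collections, coeffs (1), (2)
    |P|=4: 2 collections, coeffs (1), (1,1)
    |P|=5: 1 collection, coeffs ()


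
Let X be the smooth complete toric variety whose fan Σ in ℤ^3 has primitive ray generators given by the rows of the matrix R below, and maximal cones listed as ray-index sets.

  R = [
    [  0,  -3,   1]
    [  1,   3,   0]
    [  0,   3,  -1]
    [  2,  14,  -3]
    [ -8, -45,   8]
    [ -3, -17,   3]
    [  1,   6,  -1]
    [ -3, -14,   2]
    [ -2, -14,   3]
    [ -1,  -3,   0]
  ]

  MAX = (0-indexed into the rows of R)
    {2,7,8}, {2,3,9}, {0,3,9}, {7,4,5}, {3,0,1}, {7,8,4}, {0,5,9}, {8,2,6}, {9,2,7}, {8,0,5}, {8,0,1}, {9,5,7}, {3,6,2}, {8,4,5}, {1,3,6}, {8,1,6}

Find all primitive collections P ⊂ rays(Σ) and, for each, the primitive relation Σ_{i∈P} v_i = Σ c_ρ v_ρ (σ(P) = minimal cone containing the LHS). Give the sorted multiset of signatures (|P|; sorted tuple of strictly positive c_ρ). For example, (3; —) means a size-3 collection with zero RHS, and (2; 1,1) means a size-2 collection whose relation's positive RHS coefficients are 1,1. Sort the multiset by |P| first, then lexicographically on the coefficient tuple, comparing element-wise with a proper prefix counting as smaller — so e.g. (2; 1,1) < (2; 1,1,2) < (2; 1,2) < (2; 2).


Σ has 22 primitive collections:

  • {0,2}:  v_{0} + v_{2} = 0  →  sig = (2; —)
  • {1,9}:  v_{1} + v_{9} = 0  →  sig = (2; —)
  • {3,8}:  v_{3} + v_{8} = 0  →  sig = (2; —)
  • {0,6}:  v_{0} + v_{6} = v_{1}  →  sig = (2; 1)
  • {0,7}:  v_{0} + v_{7} = v_{5}  →  sig = (2; 1)
  • {1,2}:  v_{1} + v_{2} = v_{6}  →  sig = (2; 1)
  • {1,5}:  v_{1} + v_{5} = v_{8}  →  sig = (2; 1)
  • {2,5}:  v_{2} + v_{5} = v_{7}  →  sig = (2; 1)
  • {3,5}:  v_{3} + v_{5} = v_{9}  →  sig = (2; 1)
  • {6,9}:  v_{6} + v_{9} = v_{2}  →  sig = (2; 1)
  • {8,9}:  v_{8} + v_{9} = v_{5}  →  sig = (2; 1)
  • {1,7}:  v_{1} + v_{7} = v_{2} + v_{8}  →  sig = (2; 1,1)
  • {3,4}:  v_{3} + v_{4} = v_{5} + v_{7}  →  sig = (2; 1,1)
  • {3,7}:  v_{3} + v_{7} = v_{2} + v_{9}  →  sig = (2; 1,1)
  • {5,6}:  v_{5} + v_{6} = v_{2} + v_{8}  →  sig = (2; 1,1)
  • {4,6}:  v_{4} + v_{6} = v_{2} + v_{7} + 2·v_{8}  →  sig = (2; 1,1,2)
  • {0,4}:  v_{0} + v_{4} = 2·v_{5} + v_{8}  →  sig = (2; 1,2)
  • {1,4}:  v_{1} + v_{4} = v_{7} + 2·v_{8}  →  sig = (2; 1,2)
  • {2,4}:  v_{2} + v_{4} = 2·v_{7} + v_{8}  →  sig = (2; 1,2)
  • {4,9}:  v_{4} + v_{9} = 2·v_{5} + v_{7}  →  sig = (2; 1,2)
  • {6,7}:  v_{6} + v_{7} = 2·v_{2} + v_{8}  →  sig = (2; 1,2)
  • {5,7,8}:  v_{5} + v_{7} + v_{8} = v_{4}  →  sig = (3; 1)

Signatures (|P|; sorted positive RHS coefficients), sorted:
    |P|=2: 21 collections, coeffs (), (), (), (1), (1), (1), (1), (1), (1), (1), (1), (1,1), (1,1), (1,1), (1,1), (1,1,2), (1,2), (1,2), (1,2), (1,2), (1,2)
    |P|=3: 1 collection, coeffs (1)


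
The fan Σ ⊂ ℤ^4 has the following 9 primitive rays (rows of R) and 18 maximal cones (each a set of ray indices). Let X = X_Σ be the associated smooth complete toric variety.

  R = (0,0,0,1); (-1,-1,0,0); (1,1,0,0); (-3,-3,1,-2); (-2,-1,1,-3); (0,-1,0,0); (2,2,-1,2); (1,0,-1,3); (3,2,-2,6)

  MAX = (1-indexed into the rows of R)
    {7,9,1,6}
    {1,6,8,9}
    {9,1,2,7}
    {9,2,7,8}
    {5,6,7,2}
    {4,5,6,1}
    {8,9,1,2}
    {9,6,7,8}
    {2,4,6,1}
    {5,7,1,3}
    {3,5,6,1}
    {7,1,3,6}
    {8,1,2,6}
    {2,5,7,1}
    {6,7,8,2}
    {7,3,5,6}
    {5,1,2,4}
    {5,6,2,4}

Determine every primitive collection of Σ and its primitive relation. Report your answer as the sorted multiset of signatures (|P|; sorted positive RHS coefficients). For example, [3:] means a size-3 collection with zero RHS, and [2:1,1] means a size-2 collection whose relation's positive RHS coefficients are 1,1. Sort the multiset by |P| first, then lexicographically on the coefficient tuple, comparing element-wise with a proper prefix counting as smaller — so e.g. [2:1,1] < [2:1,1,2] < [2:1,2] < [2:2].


|primitive collections| = 14. Relations:

  • {2,3}:  v_{2} + v_{3} = 0  ⟹  sig = [2:]
  • {4,7}:  v_{4} + v_{7} = v_{2}  ⟹  sig = [2:1]
  • {5,8}:  v_{5} + v_{8} = v_{2}  ⟹  sig = [2:1]
  • {3,4}:  v_{3} + v_{4} = v_{1} + v_{5} + v_{6}  ⟹  sig = [2:1,1,1]
  • {3,8}:  v_{3} + v_{8} = v_{1} + v_{6} + v_{7}  ⟹  sig = [2:1,1,1]
  • {4,9}:  v_{4} + v_{9} = v_{1} + v_{2} + v_{8}  ⟹  sig = [2:1,1,1]
  • {5,9}:  v_{5} + v_{9} = v_{1} + v_{2} + v_{7}  ⟹  sig = [2:1,1,1]
  • {4,8}:  v_{4} + v_{8} = v_{1} + 2·v_{2} + v_{6}  ⟹  sig = [2:1,1,2]
  • {3,9}:  v_{3} + v_{9} = 2·v_{1} + v_{6} + 2·v_{7}  ⟹  sig = [2:1,2,2]
  • {1,7,8}:  v_{1} + v_{7} + v_{8} = v_{9}  ⟹  sig = [3:1]
  • {2,6,9}:  v_{2} + v_{6} + v_{9} = 2·v_{8}  ⟹  sig = [3:2]
  • {1,5,6,7}:  v_{1} + v_{5} + v_{6} + v_{7} = 0  ⟹  sig = [4:]
  • {1,2,5,6}:  v_{1} + v_{2} + v_{5} + v_{6} = v_{4}  ⟹  sig = [4:1]
  • {1,2,6,7}:  v_{1} + v_{2} + v_{6} + v_{7} = v_{8}  ⟹  sig = [4:1]

Hence PRS(X_Σ) =
    |P|=2: 9 collections, coeffs (), (1), (1), (1,1,1), (1,1,1), (1,1,1), (1,1,1), (1,1,2), (1,2,2)
    |P|=3: 2 collections, coeffs (1), (2)
    |P|=4: 3 collections, coeffs (), (1), (1)


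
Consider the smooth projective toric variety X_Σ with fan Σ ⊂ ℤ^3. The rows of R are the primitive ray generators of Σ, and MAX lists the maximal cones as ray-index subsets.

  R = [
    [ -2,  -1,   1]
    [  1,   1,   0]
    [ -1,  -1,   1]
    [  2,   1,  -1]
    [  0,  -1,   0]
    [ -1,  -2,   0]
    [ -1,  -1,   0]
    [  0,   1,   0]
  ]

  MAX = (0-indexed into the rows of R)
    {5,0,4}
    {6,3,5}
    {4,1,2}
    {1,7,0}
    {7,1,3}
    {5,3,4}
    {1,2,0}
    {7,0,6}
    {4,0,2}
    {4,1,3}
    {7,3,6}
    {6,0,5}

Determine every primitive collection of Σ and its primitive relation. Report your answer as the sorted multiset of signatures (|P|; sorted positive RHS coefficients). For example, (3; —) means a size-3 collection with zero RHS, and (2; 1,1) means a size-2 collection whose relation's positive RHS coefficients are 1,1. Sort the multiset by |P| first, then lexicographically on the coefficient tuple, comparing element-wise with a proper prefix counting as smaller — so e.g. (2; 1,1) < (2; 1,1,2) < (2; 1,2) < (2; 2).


11 collections generate NE(X_Σ); each relation:

  {0,3}:  v_{0} + v_{3} = 0 — sig = (2; —)
  {1,6}:  v_{1} + v_{6} = 0 — sig = (2; —)
  {4,7}:  v_{4} + v_{7} = 0 — sig = (2; —)
  {1,5}:  v_{1} + v_{5} = v_{4} — sig = (2; 1)
  {4,6}:  v_{4} + v_{6} = v_{5} — sig = (2; 1)
  {5,7}:  v_{5} + v_{7} = v_{6} — sig = (2; 1)
  {2,3}:  v_{2} + v_{3} = v_{1} + v_{4} — sig = (2; 1,1)
  {2,6}:  v_{2} + v_{6} = v_{0} + v_{4} — sig = (2; 1,1)
  {2,7}:  v_{2} + v_{7} = v_{0} + v_{1} — sig = (2; 1,1)
  {2,5}:  v_{2} + v_{5} = v_{0} + 2·v_{4} — sig = (2; 1,2)
  {0,1,4}:  v_{0} + v_{1} + v_{4} = v_{2} — sig = (3; 1)

Signatures (|P|; sorted positive RHS coefficients), sorted:
[(2; —), (2; —), (2; —), (2; 1), (2; 1), (2; 1), (2; 1,1), (2; 1,1), (2; 1,1), (2; 1,2), (3; 1)]


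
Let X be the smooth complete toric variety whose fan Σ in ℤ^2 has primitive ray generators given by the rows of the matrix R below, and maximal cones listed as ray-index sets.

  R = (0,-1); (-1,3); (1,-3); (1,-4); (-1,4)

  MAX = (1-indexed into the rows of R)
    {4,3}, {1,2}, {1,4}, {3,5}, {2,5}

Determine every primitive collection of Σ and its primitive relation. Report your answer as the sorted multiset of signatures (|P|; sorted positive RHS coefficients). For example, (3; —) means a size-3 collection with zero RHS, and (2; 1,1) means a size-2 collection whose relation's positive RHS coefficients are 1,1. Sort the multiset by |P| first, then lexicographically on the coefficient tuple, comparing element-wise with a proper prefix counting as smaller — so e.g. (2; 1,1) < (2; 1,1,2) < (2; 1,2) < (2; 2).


5 minimal non-faces of Δ(Σ) (on 5 rays):

  P={2,3}:  v_{2} + v_{3} = 0  ⟹  sig = (2; —)
  P={4,5}:  v_{4} + v_{5} = 0  ⟹  sig = (2; —)
  P={1,3}:  v_{1} + v_{3} = v_{4}  ⟹  sig = (2; 1)
  P={1,5}:  v_{1} + v_{5} = v_{2}  ⟹  sig = (2; 1)
  P={2,4}:  v_{2} + v_{4} = v_{1}  ⟹  sig = (2; 1)

Signatures (|P|; sorted positive RHS coefficients), sorted:
{ (2; —) ×2,  (2; 1) ×3 }


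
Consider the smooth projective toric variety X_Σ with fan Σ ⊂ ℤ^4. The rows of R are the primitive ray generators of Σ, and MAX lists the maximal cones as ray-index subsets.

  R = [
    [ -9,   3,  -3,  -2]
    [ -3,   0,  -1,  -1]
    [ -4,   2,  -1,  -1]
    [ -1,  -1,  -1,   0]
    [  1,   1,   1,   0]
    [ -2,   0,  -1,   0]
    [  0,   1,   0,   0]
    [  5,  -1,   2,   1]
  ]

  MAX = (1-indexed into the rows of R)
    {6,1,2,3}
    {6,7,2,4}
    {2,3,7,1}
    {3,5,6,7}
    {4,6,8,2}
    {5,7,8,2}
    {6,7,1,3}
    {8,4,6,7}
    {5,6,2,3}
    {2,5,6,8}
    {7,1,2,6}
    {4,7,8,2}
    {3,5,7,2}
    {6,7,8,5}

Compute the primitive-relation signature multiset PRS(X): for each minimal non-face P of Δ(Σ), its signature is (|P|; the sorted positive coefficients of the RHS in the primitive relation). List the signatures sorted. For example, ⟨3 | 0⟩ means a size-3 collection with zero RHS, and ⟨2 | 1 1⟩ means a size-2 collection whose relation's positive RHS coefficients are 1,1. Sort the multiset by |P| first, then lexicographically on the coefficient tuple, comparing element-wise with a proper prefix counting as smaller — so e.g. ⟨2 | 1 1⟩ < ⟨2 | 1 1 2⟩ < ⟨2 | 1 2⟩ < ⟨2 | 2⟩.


9 collections generate NE(X_Σ); each relation:

  P={4,5}:  v_{4} + v_{5} = 0 ; sig = ⟨2 | 0⟩
  P={1,8}:  v_{1} + v_{8} = v_{3} ; sig = ⟨2 | 1⟩
  P={3,8}:  v_{3} + v_{8} = v_{5} ; sig = ⟨2 | 1⟩
  P={3,4}:  v_{3} + v_{4} = v_{2} + v_{6} + v_{7} ; sig = ⟨2 | 1 1 1⟩
  P={1,5}:  v_{1} + v_{5} = 2·v_{3} ; sig = ⟨2 | 2⟩
  P={1,4}:  v_{1} + v_{4} = 2·v_{2} + 2·v_{6} + 2·v_{7} ; sig = ⟨2 | 2 2 2⟩
  P={2,6,7,8}:  v_{2} + v_{6} + v_{7} + v_{8} = 0 ; sig = ⟨4 | 0⟩
  P={2,3,6,7}:  v_{2} + v_{3} + v_{6} + v_{7} = v_{1} ; sig = ⟨4 | 1⟩
  P={2,5,6,7}:  v_{2} + v_{5} + v_{6} + v_{7} = v_{3} ; sig = ⟨4 | 1⟩

Hence PRS(X_Σ) =
[⟨2 | 0⟩, ⟨2 | 1⟩, ⟨2 | 1⟩, ⟨2 | 1 1 1⟩, ⟨2 | 2⟩, ⟨2 | 2 2 2⟩, ⟨4 | 0⟩, ⟨4 | 1⟩, ⟨4 | 1⟩]


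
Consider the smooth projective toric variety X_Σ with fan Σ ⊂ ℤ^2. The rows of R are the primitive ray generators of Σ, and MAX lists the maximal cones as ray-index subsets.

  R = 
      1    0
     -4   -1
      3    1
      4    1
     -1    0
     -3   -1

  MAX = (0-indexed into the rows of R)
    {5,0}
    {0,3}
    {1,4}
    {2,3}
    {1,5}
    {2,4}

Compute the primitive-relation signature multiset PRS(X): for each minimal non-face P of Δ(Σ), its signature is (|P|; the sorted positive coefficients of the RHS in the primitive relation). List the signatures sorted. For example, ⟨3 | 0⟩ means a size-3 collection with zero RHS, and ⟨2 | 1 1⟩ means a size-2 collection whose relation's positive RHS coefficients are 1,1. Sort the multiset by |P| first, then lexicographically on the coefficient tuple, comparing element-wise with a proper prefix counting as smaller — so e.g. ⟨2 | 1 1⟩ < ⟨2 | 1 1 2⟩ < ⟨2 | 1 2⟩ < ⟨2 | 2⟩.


|primitive collections| = 9. Relations:

  {0,4}:  v_{0} + v_{4} = 0  ⟹  sig = ⟨2 | 0⟩
  {1,3}:  v_{1} + v_{3} = 0  ⟹  sig = ⟨2 | 0⟩
  {2,5}:  v_{2} + v_{5} = 0  ⟹  sig = ⟨2 | 0⟩
  {0,1}:  v_{0} + v_{1} = v_{5}  ⟹  sig = ⟨2 | 1⟩
  {0,2}:  v_{0} + v_{2} = v_{3}  ⟹  sig = ⟨2 | 1⟩
  {1,2}:  v_{1} + v_{2} = v_{4}  ⟹  sig = ⟨2 | 1⟩
  {3,4}:  v_{3} + v_{4} = v_{2}  ⟹  sig = ⟨2 | 1⟩
  {3,5}:  v_{3} + v_{5} = v_{0}  ⟹  sig = ⟨2 | 1⟩
  {4,5}:  v_{4} + v_{5} = v_{1}  ⟹  sig = ⟨2 | 1⟩

Signatures (|P|; sorted positive RHS coefficients), sorted:
[⟨2 | 0⟩, ⟨2 | 0⟩, ⟨2 | 0⟩, ⟨2 | 1⟩, ⟨2 | 1⟩, ⟨2 | 1⟩, ⟨2 | 1⟩, ⟨2 | 1⟩, ⟨2 | 1⟩]


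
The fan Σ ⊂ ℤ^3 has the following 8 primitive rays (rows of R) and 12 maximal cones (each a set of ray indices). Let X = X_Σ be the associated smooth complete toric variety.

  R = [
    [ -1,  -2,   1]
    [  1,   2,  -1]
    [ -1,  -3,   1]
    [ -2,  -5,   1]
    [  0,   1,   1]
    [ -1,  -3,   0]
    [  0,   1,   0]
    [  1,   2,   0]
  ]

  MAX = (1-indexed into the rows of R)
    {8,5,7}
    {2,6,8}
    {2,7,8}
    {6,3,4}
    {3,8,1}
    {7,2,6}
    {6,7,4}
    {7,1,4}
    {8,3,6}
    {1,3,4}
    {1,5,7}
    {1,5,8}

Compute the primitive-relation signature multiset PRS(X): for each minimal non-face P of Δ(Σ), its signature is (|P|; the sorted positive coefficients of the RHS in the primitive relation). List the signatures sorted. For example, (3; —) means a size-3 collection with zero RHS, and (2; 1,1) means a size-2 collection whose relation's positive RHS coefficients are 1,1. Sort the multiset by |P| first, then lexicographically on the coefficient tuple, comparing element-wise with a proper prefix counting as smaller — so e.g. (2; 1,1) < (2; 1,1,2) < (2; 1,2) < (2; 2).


|primitive collections| = 12. Relations:

  {1,2}:  v_{1} + v_{2} = 0  so sig = (2; —)
  {1,6}:  v_{1} + v_{6} = v_{4}  so sig = (2; 1)
  {2,4}:  v_{2} + v_{4} = v_{6}  so sig = (2; 1)
  {3,7}:  v_{3} + v_{7} = v_{1}  so sig = (2; 1)
  {4,8}:  v_{4} + v_{8} = v_{3}  so sig = (2; 1)
  {5,6}:  v_{5} + v_{6} = v_{1}  so sig = (2; 1)
  {2,3}:  v_{2} + v_{3} = v_{6} + v_{8}  so sig = (2; 1,1)
  {2,5}:  v_{2} + v_{5} = v_{7} + v_{8}  so sig = (2; 1,1)
  {3,5}:  v_{3} + v_{5} = 2·v_{1} + v_{8}  so sig = (2; 1,2)
  {4,5}:  v_{4} + v_{5} = 2·v_{1}  so sig = (2; 2)
  {6,7,8}:  v_{6} + v_{7} + v_{8} = 0  so sig = (3; —)
  {1,7,8}:  v_{1} + v_{7} + v_{8} = v_{5}  so sig = (3; 1)

Signatures (|P|; sorted positive RHS coefficients), sorted:
    |P|=2: 10 collections, coeffs (), (1), (1), (1), (1), (1), (1,1), (1,1), (1,2), (2)
    |P|=3: 2 collections, coeffs (), (1)


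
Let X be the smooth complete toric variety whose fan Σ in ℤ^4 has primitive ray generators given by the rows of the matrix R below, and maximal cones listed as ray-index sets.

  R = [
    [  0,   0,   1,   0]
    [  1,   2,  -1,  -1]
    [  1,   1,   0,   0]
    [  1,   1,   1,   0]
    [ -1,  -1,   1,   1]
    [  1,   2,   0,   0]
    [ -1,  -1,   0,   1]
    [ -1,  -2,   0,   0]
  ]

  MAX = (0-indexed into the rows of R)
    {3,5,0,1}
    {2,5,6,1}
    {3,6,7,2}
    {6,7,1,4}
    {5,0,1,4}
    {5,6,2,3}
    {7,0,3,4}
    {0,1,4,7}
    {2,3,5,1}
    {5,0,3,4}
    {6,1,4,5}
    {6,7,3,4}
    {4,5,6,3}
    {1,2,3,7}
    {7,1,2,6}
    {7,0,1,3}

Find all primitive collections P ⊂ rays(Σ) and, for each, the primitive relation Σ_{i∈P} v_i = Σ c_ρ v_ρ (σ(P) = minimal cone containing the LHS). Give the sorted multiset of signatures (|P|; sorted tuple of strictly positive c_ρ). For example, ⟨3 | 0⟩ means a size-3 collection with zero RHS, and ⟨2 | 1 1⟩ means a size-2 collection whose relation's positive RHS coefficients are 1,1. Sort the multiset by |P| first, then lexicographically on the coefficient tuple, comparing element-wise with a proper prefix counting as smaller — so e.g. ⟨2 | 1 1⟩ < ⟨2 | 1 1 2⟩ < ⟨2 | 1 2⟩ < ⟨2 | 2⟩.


Σ has 6 primitive collections:

  • {5,7}:  v_{5} + v_{7} = 0 — sig = ⟨2 | 0⟩
  • {0,2}:  v_{0} + v_{2} = v_{3} — sig = ⟨2 | 1⟩
  • {0,6}:  v_{0} + v_{6} = v_{4} — sig = ⟨2 | 1⟩
  • {2,4}:  v_{2} + v_{4} = v_{3} + v_{6} — sig = ⟨2 | 1 1⟩
  • {1,3,6}:  v_{1} + v_{3} + v_{6} = v_{5} — sig = ⟨3 | 1⟩
  • {1,3,4}:  v_{1} + v_{3} + v_{4} = v_{0} + v_{5} — sig = ⟨3 | 1 1⟩

Signatures (|P|; sorted positive RHS coefficients), sorted:
[⟨2 | 0⟩, ⟨2 | 1⟩, ⟨2 | 1⟩, ⟨2 | 1 1⟩, ⟨3 | 1⟩, ⟨3 | 1 1⟩]


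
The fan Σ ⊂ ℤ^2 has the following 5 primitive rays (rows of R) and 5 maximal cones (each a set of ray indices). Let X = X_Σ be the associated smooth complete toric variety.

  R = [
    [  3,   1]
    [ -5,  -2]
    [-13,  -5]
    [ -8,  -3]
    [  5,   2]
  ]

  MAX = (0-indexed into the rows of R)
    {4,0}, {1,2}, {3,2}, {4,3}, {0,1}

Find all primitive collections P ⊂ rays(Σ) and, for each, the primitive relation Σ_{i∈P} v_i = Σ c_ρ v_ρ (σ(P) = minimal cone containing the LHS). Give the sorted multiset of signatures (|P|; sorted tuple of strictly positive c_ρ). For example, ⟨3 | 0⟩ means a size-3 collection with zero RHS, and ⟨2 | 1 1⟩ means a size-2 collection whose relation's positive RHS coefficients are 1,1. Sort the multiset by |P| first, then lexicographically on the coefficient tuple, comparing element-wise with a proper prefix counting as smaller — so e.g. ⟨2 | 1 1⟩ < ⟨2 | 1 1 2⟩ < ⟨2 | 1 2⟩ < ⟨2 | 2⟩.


Minimal non-faces — 5 found among 5 rays, 5 max cones:

  • {1,4}:  v_{1} + v_{4} = 0  →  sig = ⟨2 | 0⟩
  • {0,3}:  v_{0} + v_{3} = v_{1}  →  sig = ⟨2 | 1⟩
  • {1,3}:  v_{1} + v_{3} = v_{2}  →  sig = ⟨2 | 1⟩
  • {2,4}:  v_{2} + v_{4} = v_{3}  →  sig = ⟨2 | 1⟩
  • {0,2}:  v_{0} + v_{2} = 2·v_{1}  →  sig = ⟨2 | 2⟩

Sorted signature multiset PRS(X):
[⟨2 | 0⟩, ⟨2 | 1⟩, ⟨2 | 1⟩, ⟨2 | 1⟩, ⟨2 | 2⟩]


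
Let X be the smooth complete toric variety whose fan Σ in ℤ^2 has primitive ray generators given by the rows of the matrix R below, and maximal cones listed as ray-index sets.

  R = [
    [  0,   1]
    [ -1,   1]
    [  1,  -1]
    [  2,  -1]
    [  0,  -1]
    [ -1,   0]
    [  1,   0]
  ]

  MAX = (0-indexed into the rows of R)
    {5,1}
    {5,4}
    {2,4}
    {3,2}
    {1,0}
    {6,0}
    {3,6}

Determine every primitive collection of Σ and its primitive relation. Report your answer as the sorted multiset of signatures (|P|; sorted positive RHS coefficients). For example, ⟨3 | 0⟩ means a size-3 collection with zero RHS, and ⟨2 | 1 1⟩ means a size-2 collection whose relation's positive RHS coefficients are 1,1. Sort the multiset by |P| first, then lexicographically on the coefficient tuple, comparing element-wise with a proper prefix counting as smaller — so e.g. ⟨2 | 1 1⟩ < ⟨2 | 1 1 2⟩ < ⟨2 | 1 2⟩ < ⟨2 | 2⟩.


Primitive collections (14):

  {0,4}:  v_{0} + v_{4} = 0  ⟹  sig = ⟨2 | 0⟩
  {1,2}:  v_{1} + v_{2} = 0  ⟹  sig = ⟨2 | 0⟩
  {5,6}:  v_{5} + v_{6} = 0  ⟹  sig = ⟨2 | 0⟩
  {0,2}:  v_{0} + v_{2} = v_{6}  ⟹  sig = ⟨2 | 1⟩
  {0,5}:  v_{0} + v_{5} = v_{1}  ⟹  sig = ⟨2 | 1⟩
  {1,3}:  v_{1} + v_{3} = v_{6}  ⟹  sig = ⟨2 | 1⟩
  {1,4}:  v_{1} + v_{4} = v_{5}  ⟹  sig = ⟨2 | 1⟩
  {1,6}:  v_{1} + v_{6} = v_{0}  ⟹  sig = ⟨2 | 1⟩
  {2,5}:  v_{2} + v_{5} = v_{4}  ⟹  sig = ⟨2 | 1⟩
  {2,6}:  v_{2} + v_{6} = v_{3}  ⟹  sig = ⟨2 | 1⟩
  {3,5}:  v_{3} + v_{5} = v_{2}  ⟹  sig = ⟨2 | 1⟩
  {4,6}:  v_{4} + v_{6} = v_{2}  ⟹  sig = ⟨2 | 1⟩
  {0,3}:  v_{0} + v_{3} = 2·v_{6}  ⟹  sig = ⟨2 | 2⟩
  {3,4}:  v_{3} + v_{4} = 2·v_{2}  ⟹  sig = ⟨2 | 2⟩

so the primitive-relation signature multiset is
    ⟨2 | 0⟩
    ⟨2 | 0⟩
    ⟨2 | 0⟩
    ⟨2 | 1⟩
    ⟨2 | 1⟩
    ⟨2 | 1⟩
    ⟨2 | 1⟩
    ⟨2 | 1⟩
    ⟨2 | 1⟩
    ⟨2 | 1⟩
    ⟨2 | 1⟩
    ⟨2 | 1⟩
    ⟨2 | 2⟩
    ⟨2 | 2⟩


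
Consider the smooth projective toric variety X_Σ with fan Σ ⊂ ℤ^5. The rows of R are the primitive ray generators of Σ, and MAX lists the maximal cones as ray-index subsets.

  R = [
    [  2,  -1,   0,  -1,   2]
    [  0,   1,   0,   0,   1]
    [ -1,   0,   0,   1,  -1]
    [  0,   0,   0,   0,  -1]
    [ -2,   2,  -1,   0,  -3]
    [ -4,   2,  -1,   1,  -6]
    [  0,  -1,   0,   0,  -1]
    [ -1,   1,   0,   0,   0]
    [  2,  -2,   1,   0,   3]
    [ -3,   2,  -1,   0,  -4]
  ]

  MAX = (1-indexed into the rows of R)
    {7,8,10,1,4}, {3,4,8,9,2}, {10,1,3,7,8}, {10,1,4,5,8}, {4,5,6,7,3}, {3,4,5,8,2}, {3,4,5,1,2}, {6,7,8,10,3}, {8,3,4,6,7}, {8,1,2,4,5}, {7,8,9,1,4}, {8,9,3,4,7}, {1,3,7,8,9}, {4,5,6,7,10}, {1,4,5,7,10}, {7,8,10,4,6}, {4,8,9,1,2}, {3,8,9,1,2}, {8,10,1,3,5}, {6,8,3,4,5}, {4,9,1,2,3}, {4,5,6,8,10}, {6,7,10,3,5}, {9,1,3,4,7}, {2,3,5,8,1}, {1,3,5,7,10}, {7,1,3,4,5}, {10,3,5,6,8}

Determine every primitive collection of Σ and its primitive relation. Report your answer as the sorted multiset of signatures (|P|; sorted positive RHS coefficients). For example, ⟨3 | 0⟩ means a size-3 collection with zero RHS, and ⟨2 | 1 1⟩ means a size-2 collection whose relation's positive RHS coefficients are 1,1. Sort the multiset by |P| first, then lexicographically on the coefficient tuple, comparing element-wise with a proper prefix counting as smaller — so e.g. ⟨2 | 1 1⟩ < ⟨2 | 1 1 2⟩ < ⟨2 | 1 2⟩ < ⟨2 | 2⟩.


Σ has 10 primitive collections:

  P = {2,7}:  v_{2} + v_{7} = 0  ⇒ sig = ⟨2 | 0⟩
  P = {5,9}:  v_{5} + v_{9} = 0  ⇒ sig = ⟨2 | 0⟩
  P = {1,6}:  v_{1} + v_{6} = v_{5} + v_{7}  ⇒ sig = ⟨2 | 1 1⟩
  P = {2,10}:  v_{2} + v_{10} = v_{5} + v_{8}  ⇒ sig = ⟨2 | 1 1⟩
  P = {9,10}:  v_{9} + v_{10} = v_{7} + v_{8}  ⇒ sig = ⟨2 | 1 1⟩
  P = {2,6}:  v_{2} + v_{6} = v_{3} + v_{4} + v_{5} + v_{8}  ⇒ sig = ⟨2 | 1 1 1 1⟩
  P = {6,9}:  v_{6} + v_{9} = v_{3} + v_{4} + v_{7} + v_{8}  ⇒ sig = ⟨2 | 1 1 1 1⟩
  P = {3,4,10}:  v_{3} + v_{4} + v_{10} = v_{6}  ⇒ sig = ⟨3 | 1⟩
  P = {5,7,8}:  v_{5} + v_{7} + v_{8} = v_{10}  ⇒ sig = ⟨3 | 1⟩
  P = {1,3,4,8}:  v_{1} + v_{3} + v_{4} + v_{8} = 0  ⇒ sig = ⟨4 | 0⟩

so the primitive-relation signature multiset is
    ⟨2 | 0⟩
    ⟨2 | 0⟩
    ⟨2 | 1 1⟩
    ⟨2 | 1 1⟩
    ⟨2 | 1 1⟩
    ⟨2 | 1 1 1 1⟩
    ⟨2 | 1 1 1 1⟩
    ⟨3 | 1⟩
    ⟨3 | 1⟩
    ⟨4 | 0⟩


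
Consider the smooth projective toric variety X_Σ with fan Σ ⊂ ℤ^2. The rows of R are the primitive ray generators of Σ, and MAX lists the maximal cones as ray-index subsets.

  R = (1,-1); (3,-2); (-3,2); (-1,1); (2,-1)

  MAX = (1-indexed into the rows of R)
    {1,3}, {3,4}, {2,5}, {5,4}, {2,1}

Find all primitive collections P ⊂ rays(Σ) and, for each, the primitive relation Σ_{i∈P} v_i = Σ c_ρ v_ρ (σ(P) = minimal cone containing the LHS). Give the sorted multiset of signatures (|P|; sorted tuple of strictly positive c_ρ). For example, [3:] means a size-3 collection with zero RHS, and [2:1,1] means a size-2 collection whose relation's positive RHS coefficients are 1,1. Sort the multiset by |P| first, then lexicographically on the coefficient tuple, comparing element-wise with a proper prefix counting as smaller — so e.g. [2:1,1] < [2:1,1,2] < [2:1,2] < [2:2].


5 minimal non-faces of Δ(Σ) (on 5 rays):

  {1,4}:  v_{1} + v_{4} = 0  ⟹  sig = [2:]
  {2,3}:  v_{2} + v_{3} = 0  ⟹  sig = [2:]
  {1,5}:  v_{1} + v_{5} = v_{2}  ⟹  sig = [2:1]
  {2,4}:  v_{2} + v_{4} = v_{5}  ⟹  sig = [2:1]
  {3,5}:  v_{3} + v_{5} = v_{4}  ⟹  sig = [2:1]

Signatures (|P|; sorted positive RHS coefficients), sorted:
[[2:], [2:], [2:1], [2:1], [2:1]]
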